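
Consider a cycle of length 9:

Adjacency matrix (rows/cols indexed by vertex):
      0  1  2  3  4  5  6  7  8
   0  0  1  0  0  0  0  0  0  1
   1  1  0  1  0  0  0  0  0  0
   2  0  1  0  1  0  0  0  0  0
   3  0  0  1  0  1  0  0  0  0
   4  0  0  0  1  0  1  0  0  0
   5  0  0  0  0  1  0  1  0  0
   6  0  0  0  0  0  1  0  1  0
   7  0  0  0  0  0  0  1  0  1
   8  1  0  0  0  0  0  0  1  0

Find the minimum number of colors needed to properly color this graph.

This is an odd cycle (C_9). Odd cycles are not bipartite (any 2-coloring forces two adjacent vertices to match), and 3 colors suffice.
Chromatic number = 3.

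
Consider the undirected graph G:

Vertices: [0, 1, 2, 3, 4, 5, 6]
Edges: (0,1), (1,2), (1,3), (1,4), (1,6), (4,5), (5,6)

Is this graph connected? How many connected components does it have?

Checking connectivity: the graph has 1 connected component(s).
All vertices are reachable from each other. The graph IS connected.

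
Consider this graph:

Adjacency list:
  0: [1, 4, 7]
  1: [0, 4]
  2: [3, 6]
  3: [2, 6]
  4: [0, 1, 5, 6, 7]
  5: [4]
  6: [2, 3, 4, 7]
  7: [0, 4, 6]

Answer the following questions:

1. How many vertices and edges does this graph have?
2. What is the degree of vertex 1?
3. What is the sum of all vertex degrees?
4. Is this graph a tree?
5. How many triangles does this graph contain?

Count: 8 vertices, 11 edges.
Vertex 1 has neighbors [0, 4], degree = 2.
Handshaking lemma: 2 * 11 = 22.
A tree on 8 vertices has 7 edges. This graph has 11 edges (4 extra). Not a tree.
Number of triangles = 4.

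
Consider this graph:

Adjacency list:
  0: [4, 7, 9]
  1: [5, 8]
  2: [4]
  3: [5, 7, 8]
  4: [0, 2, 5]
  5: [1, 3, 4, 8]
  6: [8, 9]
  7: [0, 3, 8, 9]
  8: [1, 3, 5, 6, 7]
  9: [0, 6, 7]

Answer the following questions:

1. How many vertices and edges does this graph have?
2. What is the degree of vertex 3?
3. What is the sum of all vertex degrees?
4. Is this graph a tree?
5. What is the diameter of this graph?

Count: 10 vertices, 15 edges.
Vertex 3 has neighbors [5, 7, 8], degree = 3.
Handshaking lemma: 2 * 15 = 30.
A tree on 10 vertices has 9 edges. This graph has 15 edges (6 extra). Not a tree.
Diameter (longest shortest path) = 4.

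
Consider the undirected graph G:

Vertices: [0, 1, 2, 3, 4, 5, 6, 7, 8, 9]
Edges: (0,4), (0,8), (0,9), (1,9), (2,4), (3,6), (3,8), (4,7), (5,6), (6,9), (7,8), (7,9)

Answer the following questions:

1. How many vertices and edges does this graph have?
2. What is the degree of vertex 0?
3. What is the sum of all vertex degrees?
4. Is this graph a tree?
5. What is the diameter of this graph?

Count: 10 vertices, 12 edges.
Vertex 0 has neighbors [4, 8, 9], degree = 3.
Handshaking lemma: 2 * 12 = 24.
A tree on 10 vertices has 9 edges. This graph has 12 edges (3 extra). Not a tree.
Diameter (longest shortest path) = 5.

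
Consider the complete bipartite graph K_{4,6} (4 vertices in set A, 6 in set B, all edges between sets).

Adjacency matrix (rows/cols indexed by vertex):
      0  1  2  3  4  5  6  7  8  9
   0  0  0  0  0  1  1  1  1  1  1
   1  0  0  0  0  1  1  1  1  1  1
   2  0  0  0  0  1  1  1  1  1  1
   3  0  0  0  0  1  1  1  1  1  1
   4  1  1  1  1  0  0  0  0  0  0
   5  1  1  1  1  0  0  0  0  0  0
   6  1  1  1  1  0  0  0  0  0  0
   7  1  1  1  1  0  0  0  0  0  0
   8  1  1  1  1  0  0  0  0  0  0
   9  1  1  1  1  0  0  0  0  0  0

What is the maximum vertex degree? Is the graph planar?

Set-A vertices have degree 6; set-B vertices have degree 4. Maximum degree = max(4,6) = 6.
K_{4,6} contains K_{3,3} as a subgraph (since both sides have >= 3 vertices); by Kuratowski's theorem it is not planar.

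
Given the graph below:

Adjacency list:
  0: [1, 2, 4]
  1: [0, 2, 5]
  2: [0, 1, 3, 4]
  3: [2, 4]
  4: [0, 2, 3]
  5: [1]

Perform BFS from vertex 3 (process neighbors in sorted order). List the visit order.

BFS from vertex 3 (neighbors processed in ascending order):
Visit order: 3, 2, 4, 0, 1, 5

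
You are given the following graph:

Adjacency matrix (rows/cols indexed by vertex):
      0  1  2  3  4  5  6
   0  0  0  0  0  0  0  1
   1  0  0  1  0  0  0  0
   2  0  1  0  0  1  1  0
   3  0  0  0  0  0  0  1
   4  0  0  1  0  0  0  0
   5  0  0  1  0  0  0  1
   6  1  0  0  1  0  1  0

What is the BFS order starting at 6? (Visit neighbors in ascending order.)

BFS from vertex 6 (neighbors processed in ascending order):
Visit order: 6, 0, 3, 5, 2, 1, 4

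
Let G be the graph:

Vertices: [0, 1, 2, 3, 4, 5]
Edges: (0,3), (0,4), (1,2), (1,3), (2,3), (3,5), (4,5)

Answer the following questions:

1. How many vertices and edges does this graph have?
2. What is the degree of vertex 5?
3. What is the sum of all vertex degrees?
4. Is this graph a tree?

Count: 6 vertices, 7 edges.
Vertex 5 has neighbors [3, 4], degree = 2.
Handshaking lemma: 2 * 7 = 14.
A tree on 6 vertices has 5 edges. This graph has 7 edges (2 extra). Not a tree.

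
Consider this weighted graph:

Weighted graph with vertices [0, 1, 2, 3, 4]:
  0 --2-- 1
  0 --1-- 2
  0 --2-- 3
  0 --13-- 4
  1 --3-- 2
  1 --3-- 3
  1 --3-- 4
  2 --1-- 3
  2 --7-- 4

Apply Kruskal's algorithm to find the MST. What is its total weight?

Applying Kruskal's algorithm (sort edges by weight, add if no cycle):
  Add (0,2) w=1
  Add (2,3) w=1
  Add (0,1) w=2
  Skip (0,3) w=2 (creates cycle)
  Add (1,4) w=3
  Skip (1,2) w=3 (creates cycle)
  Skip (1,3) w=3 (creates cycle)
  Skip (2,4) w=7 (creates cycle)
  Skip (0,4) w=13 (creates cycle)
MST weight = 7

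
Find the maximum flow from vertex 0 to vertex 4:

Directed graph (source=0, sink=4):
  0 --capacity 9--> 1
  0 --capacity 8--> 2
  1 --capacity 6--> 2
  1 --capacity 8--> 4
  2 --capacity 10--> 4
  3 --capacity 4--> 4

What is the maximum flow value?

Computing max flow:
  Flow on (0->1): 9/9
  Flow on (0->2): 8/8
  Flow on (1->2): 1/6
  Flow on (1->4): 8/8
  Flow on (2->4): 9/10
Maximum flow = 17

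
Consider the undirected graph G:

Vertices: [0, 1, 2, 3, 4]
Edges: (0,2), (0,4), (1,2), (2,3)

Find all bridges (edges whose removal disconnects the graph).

A bridge is an edge whose removal increases the number of connected components.
Bridges found: (0,2), (0,4), (1,2), (2,3)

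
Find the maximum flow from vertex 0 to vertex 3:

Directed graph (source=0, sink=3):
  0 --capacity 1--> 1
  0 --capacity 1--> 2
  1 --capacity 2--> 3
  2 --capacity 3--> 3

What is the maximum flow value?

Computing max flow:
  Flow on (0->1): 1/1
  Flow on (0->2): 1/1
  Flow on (1->3): 1/2
  Flow on (2->3): 1/3
Maximum flow = 2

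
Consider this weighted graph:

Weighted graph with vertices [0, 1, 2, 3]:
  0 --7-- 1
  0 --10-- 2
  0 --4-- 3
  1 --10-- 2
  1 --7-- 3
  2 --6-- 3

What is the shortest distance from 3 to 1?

Using Dijkstra's algorithm from vertex 3:
Shortest path: 3 -> 1
Total weight: 7 = 7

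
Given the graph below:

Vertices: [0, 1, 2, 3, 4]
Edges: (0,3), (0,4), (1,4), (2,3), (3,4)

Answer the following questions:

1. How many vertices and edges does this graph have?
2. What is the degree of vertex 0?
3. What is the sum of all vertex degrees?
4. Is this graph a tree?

Count: 5 vertices, 5 edges.
Vertex 0 has neighbors [3, 4], degree = 2.
Handshaking lemma: 2 * 5 = 10.
A tree on 5 vertices has 4 edges. This graph has 5 edges (1 extra). Not a tree.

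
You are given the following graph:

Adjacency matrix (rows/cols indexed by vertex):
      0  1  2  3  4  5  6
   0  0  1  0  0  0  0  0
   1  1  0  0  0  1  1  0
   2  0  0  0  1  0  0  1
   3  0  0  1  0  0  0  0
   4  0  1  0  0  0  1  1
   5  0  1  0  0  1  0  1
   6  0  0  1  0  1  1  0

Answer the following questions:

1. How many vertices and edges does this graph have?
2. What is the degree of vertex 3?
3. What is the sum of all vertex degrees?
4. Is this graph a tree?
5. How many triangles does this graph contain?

Count: 7 vertices, 8 edges.
Vertex 3 has neighbors [2], degree = 1.
Handshaking lemma: 2 * 8 = 16.
A tree on 7 vertices has 6 edges. This graph has 8 edges (2 extra). Not a tree.
Number of triangles = 2.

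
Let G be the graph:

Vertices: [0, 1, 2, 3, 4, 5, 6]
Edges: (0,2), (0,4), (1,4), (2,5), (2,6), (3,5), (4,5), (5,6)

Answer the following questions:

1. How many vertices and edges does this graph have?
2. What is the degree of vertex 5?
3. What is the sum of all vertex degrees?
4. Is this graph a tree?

Count: 7 vertices, 8 edges.
Vertex 5 has neighbors [2, 3, 4, 6], degree = 4.
Handshaking lemma: 2 * 8 = 16.
A tree on 7 vertices has 6 edges. This graph has 8 edges (2 extra). Not a tree.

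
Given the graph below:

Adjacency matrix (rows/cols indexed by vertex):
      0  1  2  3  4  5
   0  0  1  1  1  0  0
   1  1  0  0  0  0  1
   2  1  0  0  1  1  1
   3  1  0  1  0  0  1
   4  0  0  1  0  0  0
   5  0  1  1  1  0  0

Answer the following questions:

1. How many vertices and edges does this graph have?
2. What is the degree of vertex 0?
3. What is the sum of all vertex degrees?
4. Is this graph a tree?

Count: 6 vertices, 8 edges.
Vertex 0 has neighbors [1, 2, 3], degree = 3.
Handshaking lemma: 2 * 8 = 16.
A tree on 6 vertices has 5 edges. This graph has 8 edges (3 extra). Not a tree.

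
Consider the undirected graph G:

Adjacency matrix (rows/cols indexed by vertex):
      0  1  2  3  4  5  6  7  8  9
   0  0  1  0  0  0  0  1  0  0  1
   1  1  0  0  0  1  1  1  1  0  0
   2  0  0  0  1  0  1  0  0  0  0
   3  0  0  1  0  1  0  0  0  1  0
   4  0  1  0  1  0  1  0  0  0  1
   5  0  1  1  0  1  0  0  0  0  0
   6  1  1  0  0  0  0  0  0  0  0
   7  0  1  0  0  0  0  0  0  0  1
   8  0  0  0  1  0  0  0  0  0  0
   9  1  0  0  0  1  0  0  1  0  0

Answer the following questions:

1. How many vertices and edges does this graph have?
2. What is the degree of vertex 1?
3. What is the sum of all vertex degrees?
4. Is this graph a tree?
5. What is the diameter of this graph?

Count: 10 vertices, 14 edges.
Vertex 1 has neighbors [0, 4, 5, 6, 7], degree = 5.
Handshaking lemma: 2 * 14 = 28.
A tree on 10 vertices has 9 edges. This graph has 14 edges (5 extra). Not a tree.
Diameter (longest shortest path) = 4.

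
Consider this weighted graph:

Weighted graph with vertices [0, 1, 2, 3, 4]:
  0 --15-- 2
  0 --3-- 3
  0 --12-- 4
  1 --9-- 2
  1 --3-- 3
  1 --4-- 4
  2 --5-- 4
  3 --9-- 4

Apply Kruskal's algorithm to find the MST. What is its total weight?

Applying Kruskal's algorithm (sort edges by weight, add if no cycle):
  Add (0,3) w=3
  Add (1,3) w=3
  Add (1,4) w=4
  Add (2,4) w=5
  Skip (1,2) w=9 (creates cycle)
  Skip (3,4) w=9 (creates cycle)
  Skip (0,4) w=12 (creates cycle)
  Skip (0,2) w=15 (creates cycle)
MST weight = 15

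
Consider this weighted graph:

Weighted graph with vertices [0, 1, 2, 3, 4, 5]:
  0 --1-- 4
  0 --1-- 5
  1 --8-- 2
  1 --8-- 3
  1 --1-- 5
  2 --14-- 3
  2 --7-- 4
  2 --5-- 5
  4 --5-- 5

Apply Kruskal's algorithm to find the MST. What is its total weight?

Applying Kruskal's algorithm (sort edges by weight, add if no cycle):
  Add (0,4) w=1
  Add (0,5) w=1
  Add (1,5) w=1
  Add (2,5) w=5
  Skip (4,5) w=5 (creates cycle)
  Skip (2,4) w=7 (creates cycle)
  Skip (1,2) w=8 (creates cycle)
  Add (1,3) w=8
  Skip (2,3) w=14 (creates cycle)
MST weight = 16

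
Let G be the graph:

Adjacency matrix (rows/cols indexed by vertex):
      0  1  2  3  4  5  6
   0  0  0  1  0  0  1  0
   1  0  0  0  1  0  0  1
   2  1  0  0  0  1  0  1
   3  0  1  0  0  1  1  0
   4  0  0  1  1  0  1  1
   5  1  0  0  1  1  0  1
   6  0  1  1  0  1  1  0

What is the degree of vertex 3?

Vertex 3 has neighbors [1, 4, 5], so deg(3) = 3.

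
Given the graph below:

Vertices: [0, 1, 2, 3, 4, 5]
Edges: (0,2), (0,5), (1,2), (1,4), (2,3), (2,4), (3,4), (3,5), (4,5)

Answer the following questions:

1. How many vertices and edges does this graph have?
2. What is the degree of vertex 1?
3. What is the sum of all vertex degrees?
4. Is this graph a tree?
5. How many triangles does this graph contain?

Count: 6 vertices, 9 edges.
Vertex 1 has neighbors [2, 4], degree = 2.
Handshaking lemma: 2 * 9 = 18.
A tree on 6 vertices has 5 edges. This graph has 9 edges (4 extra). Not a tree.
Number of triangles = 3.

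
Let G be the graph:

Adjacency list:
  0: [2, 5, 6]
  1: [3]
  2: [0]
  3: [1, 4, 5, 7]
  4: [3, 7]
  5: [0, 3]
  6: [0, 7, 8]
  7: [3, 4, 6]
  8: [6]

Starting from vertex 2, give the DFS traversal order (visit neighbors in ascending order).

DFS from vertex 2 (neighbors processed in ascending order):
Visit order: 2, 0, 5, 3, 1, 4, 7, 6, 8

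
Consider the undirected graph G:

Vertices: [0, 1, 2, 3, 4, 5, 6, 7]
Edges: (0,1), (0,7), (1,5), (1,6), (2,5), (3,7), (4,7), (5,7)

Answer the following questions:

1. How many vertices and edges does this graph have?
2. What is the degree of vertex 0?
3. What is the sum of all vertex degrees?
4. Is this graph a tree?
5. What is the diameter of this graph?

Count: 8 vertices, 8 edges.
Vertex 0 has neighbors [1, 7], degree = 2.
Handshaking lemma: 2 * 8 = 16.
A tree on 8 vertices has 7 edges. This graph has 8 edges (1 extra). Not a tree.
Diameter (longest shortest path) = 4.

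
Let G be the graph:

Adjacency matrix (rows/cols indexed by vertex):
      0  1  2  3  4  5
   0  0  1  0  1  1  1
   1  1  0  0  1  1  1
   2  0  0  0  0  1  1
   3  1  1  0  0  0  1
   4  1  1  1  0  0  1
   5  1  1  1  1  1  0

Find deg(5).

Vertex 5 has neighbors [0, 1, 2, 3, 4], so deg(5) = 5.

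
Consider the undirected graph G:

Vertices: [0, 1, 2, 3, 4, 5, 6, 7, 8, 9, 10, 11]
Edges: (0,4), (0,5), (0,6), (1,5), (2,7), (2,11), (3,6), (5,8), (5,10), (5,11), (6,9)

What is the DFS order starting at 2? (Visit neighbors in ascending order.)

DFS from vertex 2 (neighbors processed in ascending order):
Visit order: 2, 7, 11, 5, 0, 4, 6, 3, 9, 1, 8, 10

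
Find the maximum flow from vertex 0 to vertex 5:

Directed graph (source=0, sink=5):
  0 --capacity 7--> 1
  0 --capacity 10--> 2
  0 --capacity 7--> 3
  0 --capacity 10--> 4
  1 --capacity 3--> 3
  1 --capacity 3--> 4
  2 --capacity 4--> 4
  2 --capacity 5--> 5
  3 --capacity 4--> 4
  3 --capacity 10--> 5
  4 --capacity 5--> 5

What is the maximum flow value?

Computing max flow:
  Flow on (0->1): 4/7
  Flow on (0->2): 9/10
  Flow on (0->3): 7/7
  Flow on (1->3): 3/3
  Flow on (1->4): 1/3
  Flow on (2->4): 4/4
  Flow on (2->5): 5/5
  Flow on (3->5): 10/10
  Flow on (4->5): 5/5
Maximum flow = 20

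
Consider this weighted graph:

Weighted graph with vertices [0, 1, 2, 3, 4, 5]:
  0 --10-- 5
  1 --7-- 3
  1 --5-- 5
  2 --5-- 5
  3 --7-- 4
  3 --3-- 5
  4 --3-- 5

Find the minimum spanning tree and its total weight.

Applying Kruskal's algorithm (sort edges by weight, add if no cycle):
  Add (3,5) w=3
  Add (4,5) w=3
  Add (1,5) w=5
  Add (2,5) w=5
  Skip (1,3) w=7 (creates cycle)
  Skip (3,4) w=7 (creates cycle)
  Add (0,5) w=10
MST weight = 26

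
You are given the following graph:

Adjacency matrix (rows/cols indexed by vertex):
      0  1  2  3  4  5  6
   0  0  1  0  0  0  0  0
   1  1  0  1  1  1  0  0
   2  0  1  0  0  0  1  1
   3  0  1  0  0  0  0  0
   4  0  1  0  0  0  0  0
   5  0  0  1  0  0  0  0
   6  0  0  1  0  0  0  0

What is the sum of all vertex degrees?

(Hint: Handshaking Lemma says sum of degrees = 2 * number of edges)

Count edges: 6 edges.
By Handshaking Lemma: sum of degrees = 2 * 6 = 12.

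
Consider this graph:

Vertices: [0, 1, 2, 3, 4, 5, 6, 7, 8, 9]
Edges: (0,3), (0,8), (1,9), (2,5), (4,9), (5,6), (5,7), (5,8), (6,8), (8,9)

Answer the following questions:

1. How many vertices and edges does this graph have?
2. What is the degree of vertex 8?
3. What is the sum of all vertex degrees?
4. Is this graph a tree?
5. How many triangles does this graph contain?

Count: 10 vertices, 10 edges.
Vertex 8 has neighbors [0, 5, 6, 9], degree = 4.
Handshaking lemma: 2 * 10 = 20.
A tree on 10 vertices has 9 edges. This graph has 10 edges (1 extra). Not a tree.
Number of triangles = 1.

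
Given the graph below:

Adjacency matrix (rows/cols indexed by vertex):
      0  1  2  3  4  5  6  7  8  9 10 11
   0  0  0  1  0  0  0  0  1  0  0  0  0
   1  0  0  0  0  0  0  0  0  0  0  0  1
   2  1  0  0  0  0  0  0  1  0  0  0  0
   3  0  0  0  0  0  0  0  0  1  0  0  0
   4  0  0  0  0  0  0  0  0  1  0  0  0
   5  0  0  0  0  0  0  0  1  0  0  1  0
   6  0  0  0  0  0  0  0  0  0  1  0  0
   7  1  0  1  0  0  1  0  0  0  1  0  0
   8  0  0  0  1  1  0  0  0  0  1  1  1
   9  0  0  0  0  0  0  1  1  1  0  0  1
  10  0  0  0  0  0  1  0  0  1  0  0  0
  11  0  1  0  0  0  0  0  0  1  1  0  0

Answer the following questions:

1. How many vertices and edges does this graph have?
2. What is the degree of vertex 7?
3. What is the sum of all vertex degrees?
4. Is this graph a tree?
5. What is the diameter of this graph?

Count: 12 vertices, 14 edges.
Vertex 7 has neighbors [0, 2, 5, 9], degree = 4.
Handshaking lemma: 2 * 14 = 28.
A tree on 12 vertices has 11 edges. This graph has 14 edges (3 extra). Not a tree.
Diameter (longest shortest path) = 4.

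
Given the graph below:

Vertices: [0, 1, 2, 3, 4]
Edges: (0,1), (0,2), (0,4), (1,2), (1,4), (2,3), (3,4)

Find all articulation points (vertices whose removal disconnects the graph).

No articulation points. The graph is biconnected.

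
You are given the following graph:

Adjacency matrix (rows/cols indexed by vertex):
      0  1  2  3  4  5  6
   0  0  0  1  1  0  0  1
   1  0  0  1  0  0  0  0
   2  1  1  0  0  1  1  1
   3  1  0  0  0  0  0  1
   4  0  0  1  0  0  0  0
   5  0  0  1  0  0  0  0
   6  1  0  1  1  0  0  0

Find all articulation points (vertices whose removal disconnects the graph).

An articulation point is a vertex whose removal disconnects the graph.
Articulation points: [2]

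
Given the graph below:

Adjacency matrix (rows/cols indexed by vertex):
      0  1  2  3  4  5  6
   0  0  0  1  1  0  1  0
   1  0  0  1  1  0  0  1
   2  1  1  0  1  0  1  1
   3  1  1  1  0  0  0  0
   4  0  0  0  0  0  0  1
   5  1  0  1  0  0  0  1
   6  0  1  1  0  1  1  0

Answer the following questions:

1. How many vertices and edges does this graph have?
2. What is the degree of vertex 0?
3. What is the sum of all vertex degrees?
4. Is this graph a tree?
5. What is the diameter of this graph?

Count: 7 vertices, 11 edges.
Vertex 0 has neighbors [2, 3, 5], degree = 3.
Handshaking lemma: 2 * 11 = 22.
A tree on 7 vertices has 6 edges. This graph has 11 edges (5 extra). Not a tree.
Diameter (longest shortest path) = 3.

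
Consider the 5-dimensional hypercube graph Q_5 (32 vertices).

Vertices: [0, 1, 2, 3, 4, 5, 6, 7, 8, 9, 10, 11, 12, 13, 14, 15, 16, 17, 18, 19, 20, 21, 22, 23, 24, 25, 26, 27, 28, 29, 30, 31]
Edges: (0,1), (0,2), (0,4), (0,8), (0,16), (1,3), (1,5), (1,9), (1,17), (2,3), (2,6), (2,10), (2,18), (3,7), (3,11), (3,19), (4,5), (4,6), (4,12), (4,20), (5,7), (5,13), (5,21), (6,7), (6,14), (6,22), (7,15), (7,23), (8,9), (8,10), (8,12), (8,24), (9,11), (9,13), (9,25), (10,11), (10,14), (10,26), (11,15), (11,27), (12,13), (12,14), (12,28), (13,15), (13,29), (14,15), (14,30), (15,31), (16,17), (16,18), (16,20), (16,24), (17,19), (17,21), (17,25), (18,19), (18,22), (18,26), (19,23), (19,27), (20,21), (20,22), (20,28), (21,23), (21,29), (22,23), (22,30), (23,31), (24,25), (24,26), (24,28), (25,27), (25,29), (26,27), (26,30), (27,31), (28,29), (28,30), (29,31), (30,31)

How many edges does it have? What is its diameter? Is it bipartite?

The 5-dimensional hypercube Q_5 has 32 vertices and each vertex has degree 5.
Total edges = 32 * 5 / 2 = 80.
Diameter = 5 (max Hamming distance between binary labels).
Hypercubes are bipartite (partition by parity of binary representation).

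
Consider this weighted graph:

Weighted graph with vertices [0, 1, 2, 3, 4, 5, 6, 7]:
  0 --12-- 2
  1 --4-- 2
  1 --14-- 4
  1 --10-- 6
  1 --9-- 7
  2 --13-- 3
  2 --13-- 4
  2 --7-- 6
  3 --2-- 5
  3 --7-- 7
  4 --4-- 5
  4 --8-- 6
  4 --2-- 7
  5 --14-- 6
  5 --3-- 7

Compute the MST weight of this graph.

Applying Kruskal's algorithm (sort edges by weight, add if no cycle):
  Add (3,5) w=2
  Add (4,7) w=2
  Add (5,7) w=3
  Add (1,2) w=4
  Skip (4,5) w=4 (creates cycle)
  Add (2,6) w=7
  Skip (3,7) w=7 (creates cycle)
  Add (4,6) w=8
  Skip (1,7) w=9 (creates cycle)
  Skip (1,6) w=10 (creates cycle)
  Add (0,2) w=12
  Skip (2,3) w=13 (creates cycle)
  Skip (2,4) w=13 (creates cycle)
  Skip (1,4) w=14 (creates cycle)
  Skip (5,6) w=14 (creates cycle)
MST weight = 38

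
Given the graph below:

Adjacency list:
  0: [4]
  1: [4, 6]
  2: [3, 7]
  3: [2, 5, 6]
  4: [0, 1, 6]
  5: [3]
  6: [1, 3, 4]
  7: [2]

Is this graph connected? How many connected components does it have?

Checking connectivity: the graph has 1 connected component(s).
All vertices are reachable from each other. The graph IS connected.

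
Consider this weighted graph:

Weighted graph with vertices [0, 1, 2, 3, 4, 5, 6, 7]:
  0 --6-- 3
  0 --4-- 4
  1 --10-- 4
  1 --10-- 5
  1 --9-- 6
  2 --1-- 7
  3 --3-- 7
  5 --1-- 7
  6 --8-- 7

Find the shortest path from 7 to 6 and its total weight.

Using Dijkstra's algorithm from vertex 7:
Shortest path: 7 -> 6
Total weight: 8 = 8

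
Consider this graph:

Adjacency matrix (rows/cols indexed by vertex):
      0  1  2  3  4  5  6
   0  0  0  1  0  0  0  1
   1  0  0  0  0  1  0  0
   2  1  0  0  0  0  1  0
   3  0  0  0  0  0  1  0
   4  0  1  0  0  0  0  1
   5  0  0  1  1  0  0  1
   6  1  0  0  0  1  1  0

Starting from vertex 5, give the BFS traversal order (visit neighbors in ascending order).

BFS from vertex 5 (neighbors processed in ascending order):
Visit order: 5, 2, 3, 6, 0, 4, 1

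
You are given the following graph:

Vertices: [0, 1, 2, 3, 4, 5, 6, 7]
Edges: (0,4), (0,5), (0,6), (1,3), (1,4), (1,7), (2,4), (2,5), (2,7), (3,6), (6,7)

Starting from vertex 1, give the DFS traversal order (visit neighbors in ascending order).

DFS from vertex 1 (neighbors processed in ascending order):
Visit order: 1, 3, 6, 0, 4, 2, 5, 7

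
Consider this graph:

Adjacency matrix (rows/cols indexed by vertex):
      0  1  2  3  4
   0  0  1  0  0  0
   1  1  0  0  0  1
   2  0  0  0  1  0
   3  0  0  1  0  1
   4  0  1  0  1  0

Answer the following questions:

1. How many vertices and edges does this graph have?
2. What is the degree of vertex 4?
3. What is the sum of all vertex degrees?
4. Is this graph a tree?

Count: 5 vertices, 4 edges.
Vertex 4 has neighbors [1, 3], degree = 2.
Handshaking lemma: 2 * 4 = 8.
A graph is a tree iff it is connected and has exactly n-1 edges. This graph is connected (all 5 vertices in one component) and has 5-1 = 4 edges. It is a tree.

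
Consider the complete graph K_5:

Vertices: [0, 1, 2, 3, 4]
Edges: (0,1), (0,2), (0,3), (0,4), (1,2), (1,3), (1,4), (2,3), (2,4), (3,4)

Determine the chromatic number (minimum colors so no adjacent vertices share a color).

In K_5, every vertex is adjacent to every other vertex.
Each vertex needs a unique color.
Chromatic number = 5.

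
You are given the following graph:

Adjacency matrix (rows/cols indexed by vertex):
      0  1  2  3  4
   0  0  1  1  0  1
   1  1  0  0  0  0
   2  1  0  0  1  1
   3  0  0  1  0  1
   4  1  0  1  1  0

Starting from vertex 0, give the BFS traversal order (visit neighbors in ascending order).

BFS from vertex 0 (neighbors processed in ascending order):
Visit order: 0, 1, 2, 4, 3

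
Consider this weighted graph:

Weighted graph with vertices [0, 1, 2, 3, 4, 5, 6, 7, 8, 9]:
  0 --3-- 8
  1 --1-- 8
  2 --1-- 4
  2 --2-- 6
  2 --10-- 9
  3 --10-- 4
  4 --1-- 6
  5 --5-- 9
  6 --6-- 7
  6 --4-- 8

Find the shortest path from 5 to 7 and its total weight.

Using Dijkstra's algorithm from vertex 5:
Shortest path: 5 -> 9 -> 2 -> 6 -> 7
Total weight: 5 + 10 + 2 + 6 = 23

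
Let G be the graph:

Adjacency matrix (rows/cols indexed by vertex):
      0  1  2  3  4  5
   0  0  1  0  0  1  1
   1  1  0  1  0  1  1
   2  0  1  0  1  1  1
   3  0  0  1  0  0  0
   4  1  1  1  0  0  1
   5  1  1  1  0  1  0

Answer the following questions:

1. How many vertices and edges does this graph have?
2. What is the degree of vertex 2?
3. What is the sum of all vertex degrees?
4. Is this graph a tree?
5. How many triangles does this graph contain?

Count: 6 vertices, 10 edges.
Vertex 2 has neighbors [1, 3, 4, 5], degree = 4.
Handshaking lemma: 2 * 10 = 20.
A tree on 6 vertices has 5 edges. This graph has 10 edges (5 extra). Not a tree.
Number of triangles = 7.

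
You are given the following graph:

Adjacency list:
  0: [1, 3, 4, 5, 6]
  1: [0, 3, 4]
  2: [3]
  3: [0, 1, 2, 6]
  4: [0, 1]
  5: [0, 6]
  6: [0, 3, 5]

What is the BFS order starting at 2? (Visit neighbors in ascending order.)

BFS from vertex 2 (neighbors processed in ascending order):
Visit order: 2, 3, 0, 1, 6, 4, 5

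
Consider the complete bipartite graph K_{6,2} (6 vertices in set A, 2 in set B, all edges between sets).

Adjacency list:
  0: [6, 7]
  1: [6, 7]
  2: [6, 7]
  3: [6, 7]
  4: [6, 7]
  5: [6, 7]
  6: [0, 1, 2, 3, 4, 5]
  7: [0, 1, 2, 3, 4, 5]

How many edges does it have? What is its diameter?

K_{6,2} has 6 * 2 = 12 edges.
Any vertex reaches any opposite-side vertex in 1 step; same-side vertices reach in 2 steps via any opposite-side vertex.
Diameter = 2.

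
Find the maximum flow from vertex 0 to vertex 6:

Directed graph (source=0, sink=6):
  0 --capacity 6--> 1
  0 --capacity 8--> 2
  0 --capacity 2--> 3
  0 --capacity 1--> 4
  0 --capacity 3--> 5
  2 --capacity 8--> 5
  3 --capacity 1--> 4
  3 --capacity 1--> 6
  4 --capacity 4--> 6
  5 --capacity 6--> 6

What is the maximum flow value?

Computing max flow:
  Flow on (0->2): 3/8
  Flow on (0->3): 2/2
  Flow on (0->4): 1/1
  Flow on (0->5): 3/3
  Flow on (2->5): 3/8
  Flow on (3->4): 1/1
  Flow on (3->6): 1/1
  Flow on (4->6): 2/4
  Flow on (5->6): 6/6
Maximum flow = 9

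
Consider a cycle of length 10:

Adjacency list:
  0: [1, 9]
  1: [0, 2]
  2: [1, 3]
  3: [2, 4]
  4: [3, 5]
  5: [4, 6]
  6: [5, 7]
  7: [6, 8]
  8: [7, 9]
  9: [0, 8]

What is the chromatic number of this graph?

This is an even cycle (C_10). Even cycles are bipartite.
Chromatic number = 2.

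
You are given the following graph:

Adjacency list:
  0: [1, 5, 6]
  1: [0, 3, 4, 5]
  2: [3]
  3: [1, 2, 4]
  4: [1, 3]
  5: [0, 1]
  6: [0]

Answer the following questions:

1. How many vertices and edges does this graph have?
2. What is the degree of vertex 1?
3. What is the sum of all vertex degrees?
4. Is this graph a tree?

Count: 7 vertices, 8 edges.
Vertex 1 has neighbors [0, 3, 4, 5], degree = 4.
Handshaking lemma: 2 * 8 = 16.
A tree on 7 vertices has 6 edges. This graph has 8 edges (2 extra). Not a tree.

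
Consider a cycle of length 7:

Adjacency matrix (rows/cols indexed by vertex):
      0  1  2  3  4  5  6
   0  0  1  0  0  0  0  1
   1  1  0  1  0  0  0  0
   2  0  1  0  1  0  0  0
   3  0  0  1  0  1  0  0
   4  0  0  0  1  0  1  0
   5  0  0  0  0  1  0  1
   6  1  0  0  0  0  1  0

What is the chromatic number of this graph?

This is an odd cycle (C_7). Odd cycles are not bipartite (any 2-coloring forces two adjacent vertices to match), and 3 colors suffice.
Chromatic number = 3.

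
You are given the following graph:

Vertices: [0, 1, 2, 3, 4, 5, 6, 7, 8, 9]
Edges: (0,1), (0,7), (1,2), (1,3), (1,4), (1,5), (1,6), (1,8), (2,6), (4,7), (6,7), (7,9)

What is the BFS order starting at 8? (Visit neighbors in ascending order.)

BFS from vertex 8 (neighbors processed in ascending order):
Visit order: 8, 1, 0, 2, 3, 4, 5, 6, 7, 9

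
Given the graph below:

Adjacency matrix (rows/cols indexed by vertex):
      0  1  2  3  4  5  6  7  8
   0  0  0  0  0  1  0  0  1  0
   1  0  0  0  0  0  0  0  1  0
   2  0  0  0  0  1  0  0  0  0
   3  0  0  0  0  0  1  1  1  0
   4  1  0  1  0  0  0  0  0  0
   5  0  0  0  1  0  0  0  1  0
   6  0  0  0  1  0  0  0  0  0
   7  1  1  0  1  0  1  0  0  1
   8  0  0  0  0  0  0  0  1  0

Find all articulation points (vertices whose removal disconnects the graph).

An articulation point is a vertex whose removal disconnects the graph.
Articulation points: [0, 3, 4, 7]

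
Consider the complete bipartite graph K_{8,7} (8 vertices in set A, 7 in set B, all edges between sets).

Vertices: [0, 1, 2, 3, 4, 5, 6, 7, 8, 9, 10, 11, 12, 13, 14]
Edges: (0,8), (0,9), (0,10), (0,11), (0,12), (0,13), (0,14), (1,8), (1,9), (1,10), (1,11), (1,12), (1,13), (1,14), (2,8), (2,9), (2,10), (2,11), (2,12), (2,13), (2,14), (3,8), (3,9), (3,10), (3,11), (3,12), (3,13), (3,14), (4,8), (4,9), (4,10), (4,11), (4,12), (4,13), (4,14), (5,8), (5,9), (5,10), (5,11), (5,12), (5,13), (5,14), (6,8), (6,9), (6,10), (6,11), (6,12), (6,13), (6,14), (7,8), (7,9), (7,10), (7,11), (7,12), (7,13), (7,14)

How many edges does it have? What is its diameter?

K_{8,7} has 8 * 7 = 56 edges.
Any vertex reaches any opposite-side vertex in 1 step; same-side vertices reach in 2 steps via any opposite-side vertex.
Diameter = 2.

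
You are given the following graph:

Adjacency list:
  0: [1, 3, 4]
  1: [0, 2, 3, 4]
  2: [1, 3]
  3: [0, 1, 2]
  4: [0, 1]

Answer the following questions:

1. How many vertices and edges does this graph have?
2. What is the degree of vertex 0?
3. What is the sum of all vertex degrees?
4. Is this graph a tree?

Count: 5 vertices, 7 edges.
Vertex 0 has neighbors [1, 3, 4], degree = 3.
Handshaking lemma: 2 * 7 = 14.
A tree on 5 vertices has 4 edges. This graph has 7 edges (3 extra). Not a tree.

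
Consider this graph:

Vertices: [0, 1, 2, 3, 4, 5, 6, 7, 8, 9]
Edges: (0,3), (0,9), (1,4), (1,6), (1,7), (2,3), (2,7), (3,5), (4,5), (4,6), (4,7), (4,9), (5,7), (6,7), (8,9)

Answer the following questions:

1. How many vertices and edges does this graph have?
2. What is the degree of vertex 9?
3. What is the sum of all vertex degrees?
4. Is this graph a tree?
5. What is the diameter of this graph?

Count: 10 vertices, 15 edges.
Vertex 9 has neighbors [0, 4, 8], degree = 3.
Handshaking lemma: 2 * 15 = 30.
A tree on 10 vertices has 9 edges. This graph has 15 edges (6 extra). Not a tree.
Diameter (longest shortest path) = 4.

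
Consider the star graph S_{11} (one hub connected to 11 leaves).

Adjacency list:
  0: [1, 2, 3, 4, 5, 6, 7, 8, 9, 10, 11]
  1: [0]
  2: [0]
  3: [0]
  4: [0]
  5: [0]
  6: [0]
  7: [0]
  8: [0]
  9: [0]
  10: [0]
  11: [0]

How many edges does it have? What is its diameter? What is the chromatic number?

Star graph S_{11}: the hub connects to all 11 leaves.
Edges = 11.
Diameter = 2 (any leaf to hub is 1, leaf to leaf through hub is 2).
Star graphs are bipartite (hub vs leaves), so chromatic number = 2.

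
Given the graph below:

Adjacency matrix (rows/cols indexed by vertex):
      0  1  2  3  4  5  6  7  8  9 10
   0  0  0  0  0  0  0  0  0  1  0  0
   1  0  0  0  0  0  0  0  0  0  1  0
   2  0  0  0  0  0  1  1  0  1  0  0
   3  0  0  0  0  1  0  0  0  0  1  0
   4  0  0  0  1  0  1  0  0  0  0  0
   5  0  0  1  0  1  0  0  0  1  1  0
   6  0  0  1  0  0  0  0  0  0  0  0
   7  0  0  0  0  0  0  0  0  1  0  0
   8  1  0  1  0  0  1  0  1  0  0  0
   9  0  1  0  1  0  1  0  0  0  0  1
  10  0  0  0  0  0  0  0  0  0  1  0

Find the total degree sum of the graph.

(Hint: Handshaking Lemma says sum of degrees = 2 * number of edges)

Count edges: 12 edges.
By Handshaking Lemma: sum of degrees = 2 * 12 = 24.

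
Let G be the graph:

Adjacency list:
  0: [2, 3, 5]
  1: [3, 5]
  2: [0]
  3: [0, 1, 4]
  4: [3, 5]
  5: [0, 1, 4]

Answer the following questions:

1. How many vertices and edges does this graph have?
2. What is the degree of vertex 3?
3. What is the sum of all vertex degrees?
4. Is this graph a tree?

Count: 6 vertices, 7 edges.
Vertex 3 has neighbors [0, 1, 4], degree = 3.
Handshaking lemma: 2 * 7 = 14.
A tree on 6 vertices has 5 edges. This graph has 7 edges (2 extra). Not a tree.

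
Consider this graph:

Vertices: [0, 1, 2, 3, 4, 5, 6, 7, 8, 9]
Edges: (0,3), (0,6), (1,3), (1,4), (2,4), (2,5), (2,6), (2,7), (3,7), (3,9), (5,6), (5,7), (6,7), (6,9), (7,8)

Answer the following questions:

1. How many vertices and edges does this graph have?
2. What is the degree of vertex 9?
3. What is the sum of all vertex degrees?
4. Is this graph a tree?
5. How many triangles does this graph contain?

Count: 10 vertices, 15 edges.
Vertex 9 has neighbors [3, 6], degree = 2.
Handshaking lemma: 2 * 15 = 30.
A tree on 10 vertices has 9 edges. This graph has 15 edges (6 extra). Not a tree.
Number of triangles = 4.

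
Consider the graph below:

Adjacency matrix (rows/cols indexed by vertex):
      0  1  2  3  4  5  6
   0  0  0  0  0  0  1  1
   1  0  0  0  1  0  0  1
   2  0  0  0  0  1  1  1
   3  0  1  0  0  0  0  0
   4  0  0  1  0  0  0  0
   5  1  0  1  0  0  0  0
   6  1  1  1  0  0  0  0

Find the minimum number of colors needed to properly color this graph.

The graph has a maximum clique of size 2 (lower bound on chromatic number).
A valid 2-coloring: {0: 0, 1: 0, 2: 0, 3: 1, 4: 1, 5: 1, 6: 1}.
Chromatic number = 2.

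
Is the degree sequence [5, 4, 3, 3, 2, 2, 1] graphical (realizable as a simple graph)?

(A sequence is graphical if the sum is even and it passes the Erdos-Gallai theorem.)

Sum of degrees = 20. Sum is even and passes Erdos-Gallai. The sequence IS graphical.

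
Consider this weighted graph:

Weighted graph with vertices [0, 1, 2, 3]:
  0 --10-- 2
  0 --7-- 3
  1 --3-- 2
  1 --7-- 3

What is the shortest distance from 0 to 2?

Using Dijkstra's algorithm from vertex 0:
Shortest path: 0 -> 2
Total weight: 10 = 10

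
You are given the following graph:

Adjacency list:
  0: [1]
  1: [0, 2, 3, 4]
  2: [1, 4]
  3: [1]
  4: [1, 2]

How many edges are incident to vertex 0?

Vertex 0 has neighbors [1], so deg(0) = 1.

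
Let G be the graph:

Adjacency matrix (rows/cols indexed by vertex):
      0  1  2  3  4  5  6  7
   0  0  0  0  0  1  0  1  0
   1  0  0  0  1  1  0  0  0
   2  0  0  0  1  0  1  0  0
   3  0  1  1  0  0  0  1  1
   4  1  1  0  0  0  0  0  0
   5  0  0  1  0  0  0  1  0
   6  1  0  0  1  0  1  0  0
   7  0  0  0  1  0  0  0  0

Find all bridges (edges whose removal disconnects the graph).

A bridge is an edge whose removal increases the number of connected components.
Bridges found: (3,7)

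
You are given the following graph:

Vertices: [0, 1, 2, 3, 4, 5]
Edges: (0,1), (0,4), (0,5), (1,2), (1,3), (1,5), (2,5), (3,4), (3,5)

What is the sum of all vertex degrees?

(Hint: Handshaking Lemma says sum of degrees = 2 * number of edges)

Count edges: 9 edges.
By Handshaking Lemma: sum of degrees = 2 * 9 = 18.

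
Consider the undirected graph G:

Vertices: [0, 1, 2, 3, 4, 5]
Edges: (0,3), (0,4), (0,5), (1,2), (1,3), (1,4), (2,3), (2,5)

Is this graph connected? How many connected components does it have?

Checking connectivity: the graph has 1 connected component(s).
All vertices are reachable from each other. The graph IS connected.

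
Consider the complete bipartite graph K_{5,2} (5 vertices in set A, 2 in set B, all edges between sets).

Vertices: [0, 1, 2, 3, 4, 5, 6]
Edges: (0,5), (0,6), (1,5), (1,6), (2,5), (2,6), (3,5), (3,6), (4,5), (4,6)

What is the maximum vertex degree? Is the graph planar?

Set-A vertices have degree 2; set-B vertices have degree 5. Maximum degree = max(5,2) = 5.
min(5,2) <= 2, so K_{5,2} avoids a K_{3,3} subdivision and is planar.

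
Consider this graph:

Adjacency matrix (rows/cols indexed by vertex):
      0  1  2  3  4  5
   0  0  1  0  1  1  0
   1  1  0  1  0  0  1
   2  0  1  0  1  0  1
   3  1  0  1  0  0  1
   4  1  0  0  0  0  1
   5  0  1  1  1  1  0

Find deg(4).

Vertex 4 has neighbors [0, 5], so deg(4) = 2.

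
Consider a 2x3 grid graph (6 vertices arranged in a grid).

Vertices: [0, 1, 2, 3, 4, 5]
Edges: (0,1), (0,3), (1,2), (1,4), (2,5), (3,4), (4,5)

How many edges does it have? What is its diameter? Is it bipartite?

A 2x3 grid has 3 vertical edges and 4 horizontal edges.
Total edges = 3 + 4 = 7.
Diameter = (2-1) + (3-1) = 3 (corner to opposite corner).
Grid graphs are bipartite (checkerboard coloring).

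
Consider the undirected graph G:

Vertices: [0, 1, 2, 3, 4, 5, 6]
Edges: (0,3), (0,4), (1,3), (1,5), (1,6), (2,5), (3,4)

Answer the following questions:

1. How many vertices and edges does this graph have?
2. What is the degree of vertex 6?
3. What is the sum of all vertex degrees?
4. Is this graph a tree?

Count: 7 vertices, 7 edges.
Vertex 6 has neighbors [1], degree = 1.
Handshaking lemma: 2 * 7 = 14.
A tree on 7 vertices has 6 edges. This graph has 7 edges (1 extra). Not a tree.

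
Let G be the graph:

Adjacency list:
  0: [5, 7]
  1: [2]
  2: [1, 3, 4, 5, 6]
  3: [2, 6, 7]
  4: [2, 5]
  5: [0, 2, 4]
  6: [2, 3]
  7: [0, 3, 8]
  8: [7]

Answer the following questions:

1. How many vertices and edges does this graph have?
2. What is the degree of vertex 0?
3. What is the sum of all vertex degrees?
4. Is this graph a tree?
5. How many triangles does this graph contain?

Count: 9 vertices, 11 edges.
Vertex 0 has neighbors [5, 7], degree = 2.
Handshaking lemma: 2 * 11 = 22.
A tree on 9 vertices has 8 edges. This graph has 11 edges (3 extra). Not a tree.
Number of triangles = 2.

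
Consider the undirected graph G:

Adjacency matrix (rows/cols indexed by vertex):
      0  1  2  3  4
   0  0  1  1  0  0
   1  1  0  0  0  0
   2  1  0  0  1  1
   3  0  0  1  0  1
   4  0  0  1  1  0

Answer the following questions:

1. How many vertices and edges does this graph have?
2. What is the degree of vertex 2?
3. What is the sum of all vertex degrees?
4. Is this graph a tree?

Count: 5 vertices, 5 edges.
Vertex 2 has neighbors [0, 3, 4], degree = 3.
Handshaking lemma: 2 * 5 = 10.
A tree on 5 vertices has 4 edges. This graph has 5 edges (1 extra). Not a tree.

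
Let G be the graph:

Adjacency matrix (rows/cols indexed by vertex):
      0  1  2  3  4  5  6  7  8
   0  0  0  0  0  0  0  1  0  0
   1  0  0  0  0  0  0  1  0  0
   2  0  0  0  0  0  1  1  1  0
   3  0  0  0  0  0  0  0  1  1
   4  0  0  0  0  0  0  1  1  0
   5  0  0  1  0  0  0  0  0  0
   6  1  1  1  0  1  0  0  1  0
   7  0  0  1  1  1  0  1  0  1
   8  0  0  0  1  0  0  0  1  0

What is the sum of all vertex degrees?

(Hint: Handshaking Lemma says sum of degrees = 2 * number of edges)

Count edges: 11 edges.
By Handshaking Lemma: sum of degrees = 2 * 11 = 22.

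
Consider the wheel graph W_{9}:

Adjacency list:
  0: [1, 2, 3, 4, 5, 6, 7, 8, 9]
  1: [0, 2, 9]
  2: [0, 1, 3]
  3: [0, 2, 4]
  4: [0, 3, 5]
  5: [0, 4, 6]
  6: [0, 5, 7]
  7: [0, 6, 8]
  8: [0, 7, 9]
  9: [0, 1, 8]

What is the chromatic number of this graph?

W_{9} = C_{9} plus a hub adjacent to every cycle vertex.
The outer cycle needs 3 colors (odd cycle); the hub is adjacent to all of them so needs a fresh color.
Chromatic number = 3 + 1 = 4.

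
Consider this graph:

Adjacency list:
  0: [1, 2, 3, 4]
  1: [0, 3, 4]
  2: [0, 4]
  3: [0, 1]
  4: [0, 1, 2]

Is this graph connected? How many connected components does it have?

Checking connectivity: the graph has 1 connected component(s).
All vertices are reachable from each other. The graph IS connected.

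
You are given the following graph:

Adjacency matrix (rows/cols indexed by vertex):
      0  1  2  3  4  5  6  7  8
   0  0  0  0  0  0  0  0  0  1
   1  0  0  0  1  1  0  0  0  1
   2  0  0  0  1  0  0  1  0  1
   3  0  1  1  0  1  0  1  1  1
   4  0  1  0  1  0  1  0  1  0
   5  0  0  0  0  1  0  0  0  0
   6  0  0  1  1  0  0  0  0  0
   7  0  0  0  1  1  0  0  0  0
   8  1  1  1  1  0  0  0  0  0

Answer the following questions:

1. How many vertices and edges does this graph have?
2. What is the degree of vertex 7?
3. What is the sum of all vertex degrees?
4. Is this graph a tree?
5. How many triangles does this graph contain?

Count: 9 vertices, 13 edges.
Vertex 7 has neighbors [3, 4], degree = 2.
Handshaking lemma: 2 * 13 = 26.
A tree on 9 vertices has 8 edges. This graph has 13 edges (5 extra). Not a tree.
Number of triangles = 5.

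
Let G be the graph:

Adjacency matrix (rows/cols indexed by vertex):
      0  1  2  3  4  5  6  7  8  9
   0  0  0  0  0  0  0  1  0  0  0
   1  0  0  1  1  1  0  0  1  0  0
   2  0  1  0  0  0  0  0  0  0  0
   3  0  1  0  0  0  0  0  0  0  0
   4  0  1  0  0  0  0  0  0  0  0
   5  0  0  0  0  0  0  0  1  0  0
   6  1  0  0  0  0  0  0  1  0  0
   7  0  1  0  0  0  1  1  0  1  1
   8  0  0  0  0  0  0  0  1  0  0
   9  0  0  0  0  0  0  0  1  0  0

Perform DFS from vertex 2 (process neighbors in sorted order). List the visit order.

DFS from vertex 2 (neighbors processed in ascending order):
Visit order: 2, 1, 3, 4, 7, 5, 6, 0, 8, 9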